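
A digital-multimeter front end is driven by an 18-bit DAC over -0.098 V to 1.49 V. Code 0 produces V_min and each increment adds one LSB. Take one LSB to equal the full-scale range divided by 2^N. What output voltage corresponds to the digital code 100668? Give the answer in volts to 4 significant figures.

Full-scale range = 1.49 V − (-0.098 V) = 1.588 V. LSB = 1.588 V / 2^18.
Output = V_min + (100668/262144) × range = -0.098 + 0.384018 × 1.588 V
      = -0.098 + 0.609820 = 0.511820 V.

0.5118 V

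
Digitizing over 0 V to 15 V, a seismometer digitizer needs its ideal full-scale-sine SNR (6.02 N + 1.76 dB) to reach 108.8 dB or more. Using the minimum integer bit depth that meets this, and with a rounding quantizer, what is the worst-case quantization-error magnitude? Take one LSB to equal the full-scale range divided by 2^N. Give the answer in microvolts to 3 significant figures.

Full-scale range = 15 V.
6.02 N + 1.76 ≥ 108.8 gives N ≥ 17.781, so the minimum integer is 18.
Step size = 15/262144 V = 57.220 µV.
Half an LSB is 28.6 µV.

28.6 µV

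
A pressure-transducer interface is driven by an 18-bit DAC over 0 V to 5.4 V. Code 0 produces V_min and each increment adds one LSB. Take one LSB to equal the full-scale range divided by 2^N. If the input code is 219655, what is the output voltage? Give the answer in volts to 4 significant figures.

V_FS = 5.4 V. LSB = 5.4 V / 2^18.
V_out = V_min + code × LSB = 0 V + 219655 × 5.4 V / 262144
      = 0 + 4.52475 = 4.52475 V.

4.525 V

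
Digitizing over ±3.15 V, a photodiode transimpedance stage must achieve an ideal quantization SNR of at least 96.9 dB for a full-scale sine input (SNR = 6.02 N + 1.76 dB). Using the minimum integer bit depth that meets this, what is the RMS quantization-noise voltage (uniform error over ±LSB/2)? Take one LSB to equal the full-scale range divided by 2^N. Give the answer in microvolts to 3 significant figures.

27.8 µV

The full-scale span is 3.15 − (-3.15) = 6.3 V.
Required N = ⌈(96.9 − 1.76)/6.02⌉ = ⌈15.804⌉ = 16.
One LSB is 6.3 V / 65536 = 96.130 µV.
V_rms = LSB/√12 = 27.8 µV.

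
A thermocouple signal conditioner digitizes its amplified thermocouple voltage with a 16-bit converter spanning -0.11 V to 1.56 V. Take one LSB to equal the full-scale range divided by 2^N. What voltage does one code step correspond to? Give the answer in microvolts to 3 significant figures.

The full-scale span is 1.56 − (-0.11) = 1.67 V.
Number of codes = 2^16 = 65536.
One LSB is 1.67 V / 65536 = 25.5 µV.

25.5 µV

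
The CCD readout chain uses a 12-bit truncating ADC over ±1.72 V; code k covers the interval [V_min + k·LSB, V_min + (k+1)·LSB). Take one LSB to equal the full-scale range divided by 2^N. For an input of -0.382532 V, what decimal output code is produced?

1592

Span: 1.72 V − (-1.72 V) = 3.44 V. LSB = 3.44 V / 2^12 ≈ 0.8398 mV.
V_in − V_min = -0.382532 − (-1.72) = 1.337468 V.
Divide by LSB: 1.337468 × 4096/3.44 = 1592.5200.
Truncating gives code 1592.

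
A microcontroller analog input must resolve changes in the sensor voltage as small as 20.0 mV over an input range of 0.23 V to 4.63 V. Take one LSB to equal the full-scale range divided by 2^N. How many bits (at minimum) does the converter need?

8 bits

Full-scale range = 4.63 V − (0.23 V) = 4.4 V.
Levels needed ≥ 4.4/20.0 mV = 220.0. 2^8 = 256 suffices, so N_min = 8.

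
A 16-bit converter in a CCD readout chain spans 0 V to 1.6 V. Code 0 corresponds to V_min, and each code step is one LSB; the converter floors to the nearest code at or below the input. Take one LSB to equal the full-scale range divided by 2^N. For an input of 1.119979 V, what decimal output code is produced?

45874

V_FS = 1.6 V. LSB = 1.6 V / 2^16 ≈ 24.41 µV.
(V_in − V_min) × 2^16/range = (1.119979 − (0)) × 65536/1.6 = 45874.340.
Floor → code = 45874.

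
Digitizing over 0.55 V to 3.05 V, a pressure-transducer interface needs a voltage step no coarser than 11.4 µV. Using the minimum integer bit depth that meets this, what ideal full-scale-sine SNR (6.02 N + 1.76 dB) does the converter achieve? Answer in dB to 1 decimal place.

110.1 dB

The full-scale span is 3.05 − (0.55) = 2.5 V.
Required number of levels: 2.5/11.4 µV = 219300; smallest N with 2^N ≥ that is 18.
Ideal SNR at N = 18: 6.02·18 + 1.76 = 110.1 dB.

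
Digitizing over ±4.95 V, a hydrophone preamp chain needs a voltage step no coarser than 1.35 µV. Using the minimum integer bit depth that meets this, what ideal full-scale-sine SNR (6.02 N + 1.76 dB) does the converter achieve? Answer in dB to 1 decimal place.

140.2 dB

Span: 4.95 V − (-4.95 V) = 9.9 V.
Levels needed ≥ 9.9/1.35 µV = 7.333e6. 2^23 = 8388608 suffices, so N_min = 23.
SNR = 6.02 × 23 + 1.76 = 140.22 dB.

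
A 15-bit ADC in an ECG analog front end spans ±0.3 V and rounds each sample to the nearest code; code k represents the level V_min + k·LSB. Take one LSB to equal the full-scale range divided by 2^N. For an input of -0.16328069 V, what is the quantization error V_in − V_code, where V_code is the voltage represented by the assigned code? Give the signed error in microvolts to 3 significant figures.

Span: 0.3 V − (-0.3 V) = 0.6 V. LSB = 0.6 V / 2^15 ≈ 18.31 µV.
Position in LSBs: (-0.16328069 − (-0.3)) × 32768/0.6 = 7466.6973; rounding gives k = 7467.
Reconstructed level: -0.3 + 7467 × 0.6/32768 V = -0.16327514648 V.
V_in − V_code = -0.16328069 − (-0.16327514648) = −5.54 µV.

−5.54 µV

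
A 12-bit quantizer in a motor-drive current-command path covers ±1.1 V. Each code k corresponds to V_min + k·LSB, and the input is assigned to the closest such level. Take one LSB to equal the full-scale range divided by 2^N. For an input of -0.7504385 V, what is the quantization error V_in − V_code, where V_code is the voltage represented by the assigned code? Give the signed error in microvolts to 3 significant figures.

Span: 1.1 V − (-1.1 V) = 2.2 V. LSB = 2.2 V / 2^12 ≈ 0.5371 mV.
(-0.7504385 − (-1.1)) / LSB = 0.3495615 × 4096/2.2 = 650.8200. Nearest integer: k = 651.
Reconstructed level: -1.1 + 651 × 2.2/4096 V = -0.7503417969 V.
Error = V_in − V_code = -0.7504385 − (-0.7503417969) = −96.7 µV.

−96.7 µV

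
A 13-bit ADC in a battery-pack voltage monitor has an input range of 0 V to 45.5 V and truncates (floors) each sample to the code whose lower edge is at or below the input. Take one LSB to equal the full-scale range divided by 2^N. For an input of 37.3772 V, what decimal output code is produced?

Range is 45.5 V. LSB = 45.5 V / 2^13 ≈ 5.554 mV.
code = ⌊(V_in − V_min)/LSB⌋ = ⌊(V_in − V_min) × 2^13 / range⌋
     = ⌊(37.3772 − (0)) × 8192 / 45.5⌋ = ⌊37.3772 × 8192/45.5⌋
     = ⌊6729.539⌋ = 6729.

6729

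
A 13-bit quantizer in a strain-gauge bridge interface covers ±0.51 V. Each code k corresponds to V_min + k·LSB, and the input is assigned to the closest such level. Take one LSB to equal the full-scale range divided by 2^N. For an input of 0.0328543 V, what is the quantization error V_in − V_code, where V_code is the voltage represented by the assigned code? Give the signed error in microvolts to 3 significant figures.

−16.8 µV

Range = 0.51 − (-0.51) = 1.02 V. LSB = 1.02 V / 2^13 ≈ 124.5 µV.
(0.0328543 − (-0.51)) / LSB = 0.5428543 × 8192/1.02 = 4359.8651. Nearest integer: k = 4360.
Reconstructed level: -0.51 + 4360 × 1.02/8192 V = 0.03287109375 V.
V_in − V_code = 0.0328543 − (0.03287109375) = −16.8 µV.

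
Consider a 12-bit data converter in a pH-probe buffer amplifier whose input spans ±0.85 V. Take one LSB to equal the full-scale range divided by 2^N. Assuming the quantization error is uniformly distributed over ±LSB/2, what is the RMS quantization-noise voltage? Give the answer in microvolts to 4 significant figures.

Range = 0.85 − (-0.85) = 1.7 V.
One LSB is 1.7 V / 4096 = 415.039 µV.
V_rms = LSB/√12 = 415.039 µV / √12 = 119.8 µV.

119.8 µV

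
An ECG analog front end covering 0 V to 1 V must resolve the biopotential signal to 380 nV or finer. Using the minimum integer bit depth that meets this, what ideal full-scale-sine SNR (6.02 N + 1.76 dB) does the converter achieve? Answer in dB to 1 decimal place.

Full-scale range = 1 V.
1 V / 380 nV = 2.632e6. Since 2^21 = 2097152 and 2^22 = 4194304, N = 22.
Ideal SNR at N = 22: 6.02·22 + 1.76 = 134.2 dB.

134.2 dB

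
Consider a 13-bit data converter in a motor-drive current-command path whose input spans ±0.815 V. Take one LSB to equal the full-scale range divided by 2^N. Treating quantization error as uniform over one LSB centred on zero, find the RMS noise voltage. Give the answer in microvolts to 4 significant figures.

57.44 µV

The full-scale span is 0.815 − (-0.815) = 1.63 V.
LSB = 1.63 V ÷ 2^13 = 1.63/8192 V = 198.975 µV.
RMS of a uniform error over width LSB is LSB/√12 = 57.44 µV.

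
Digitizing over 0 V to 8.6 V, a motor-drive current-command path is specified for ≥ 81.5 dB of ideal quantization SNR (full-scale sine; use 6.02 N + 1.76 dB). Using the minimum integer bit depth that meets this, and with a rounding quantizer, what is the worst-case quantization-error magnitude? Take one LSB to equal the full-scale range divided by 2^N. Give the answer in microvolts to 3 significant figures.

Span = 8.6 V.
Required N = ⌈(81.5 − 1.76)/6.02⌉ = ⌈13.246⌉ = 14.
Step size = 8.6/16384 V = 0.52490 mV.
|e|_max = LSB/2 = 262 µV.

262 µV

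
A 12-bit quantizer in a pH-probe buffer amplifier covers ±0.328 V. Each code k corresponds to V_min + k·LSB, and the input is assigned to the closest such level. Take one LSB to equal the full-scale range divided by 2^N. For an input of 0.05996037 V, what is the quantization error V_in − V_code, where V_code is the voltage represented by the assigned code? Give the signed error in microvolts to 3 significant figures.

Full-scale range = 0.328 V − (-0.328 V) = 0.656 V. LSB = 0.656 V / 2^12 ≈ 160.2 µV.
(V_in − V_min)/LSB = (0.05996037 − (-0.328)) × 4096/0.656 = 2422.3867 → nearest code k = 2422.
Reconstructed level: -0.328 + 2422 × 0.656/4096 V = 0.05989843750 V.
V_in − V_code = 0.05996037 − (0.05989843750) = +61.9 µV.

+61.9 µV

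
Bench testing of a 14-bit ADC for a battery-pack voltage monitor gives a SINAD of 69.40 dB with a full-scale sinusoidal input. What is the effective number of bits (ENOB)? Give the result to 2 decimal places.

ENOB = (69.40 − 1.76)/6.02 = 11.2359 bits.

11.24 bits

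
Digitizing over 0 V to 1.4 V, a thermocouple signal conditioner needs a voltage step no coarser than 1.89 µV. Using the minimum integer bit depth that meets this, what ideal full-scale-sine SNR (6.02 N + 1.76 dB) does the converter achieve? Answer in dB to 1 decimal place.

Full-scale range = 1.4 V.
1.4 V / 1.89 µV = 740700. Since 2^19 = 524288 and 2^20 = 1048576, N = 20.
6.02(20) + 1.76 = 122.16 dB.

122.2 dB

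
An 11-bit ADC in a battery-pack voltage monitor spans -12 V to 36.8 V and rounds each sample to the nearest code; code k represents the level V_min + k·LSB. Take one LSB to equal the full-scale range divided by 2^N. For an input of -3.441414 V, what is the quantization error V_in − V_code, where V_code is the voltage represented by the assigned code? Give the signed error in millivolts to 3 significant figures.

+4.29 mV

Full-scale range = 36.8 V − (-12 V) = 48.8 V. LSB = 48.8 V / 2^11 ≈ 23.83 mV.
(-3.441414 − (-12)) / LSB = 8.558586 × 2048/48.8 = 359.1800. Nearest integer: k = 359.
V_code = -12 + (359/2048) × 48.8 = -3.445703125 V.
e = -3.441414 − (-3.445703125) = +4.29 mV.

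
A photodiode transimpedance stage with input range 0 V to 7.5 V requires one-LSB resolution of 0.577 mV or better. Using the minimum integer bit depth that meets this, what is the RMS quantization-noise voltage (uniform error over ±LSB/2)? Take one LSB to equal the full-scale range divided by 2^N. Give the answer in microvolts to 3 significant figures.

Span = 7.5 V.
Levels needed ≥ 7.5/0.577 mV = 13000. 2^14 = 16384 suffices, so N_min = 14.
Step size = 7.5/16384 V = 457.76 µV.
RMS noise = LSB/√12 = 132 µV.

132 µV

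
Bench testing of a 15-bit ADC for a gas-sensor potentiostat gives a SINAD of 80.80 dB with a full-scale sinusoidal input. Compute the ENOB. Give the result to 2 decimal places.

(80.80 − 1.76) / 6.02 = 79.04/6.02 = 13.1296 effective bits.

13.13 bits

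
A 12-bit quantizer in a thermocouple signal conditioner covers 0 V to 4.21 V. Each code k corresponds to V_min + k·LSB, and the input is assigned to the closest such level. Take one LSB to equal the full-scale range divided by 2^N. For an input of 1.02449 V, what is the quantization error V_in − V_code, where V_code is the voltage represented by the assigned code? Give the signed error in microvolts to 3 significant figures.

−259 µV

Full-scale range = 4.21 V. LSB = 4.21 V / 2^12 ≈ 1.028 mV.
(1.02449 − (0)) / LSB = 1.02449 × 4096/4.21 = 996.7485. Nearest integer: k = 997.
Reconstructed level: 0 + 997 × 4.21/4096 V = 1.024748535 V.
Error = V_in − V_code = 1.02449 − (1.024748535) = −259 µV.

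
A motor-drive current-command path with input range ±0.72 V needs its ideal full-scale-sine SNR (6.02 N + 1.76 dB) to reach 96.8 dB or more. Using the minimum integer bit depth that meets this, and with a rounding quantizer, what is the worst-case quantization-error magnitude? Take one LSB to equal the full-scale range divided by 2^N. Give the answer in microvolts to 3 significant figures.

11.0 µV

Span: 0.72 V − (-0.72 V) = 1.44 V.
N ≥ (96.8 − 1.76)/6.02 = 15.787 → N_min = 16.
LSB = 1.44 V ÷ 2^16 = 1.44/65536 V = 21.973 µV.
Max error for round-to-nearest is LSB/2 = 11.0 µV.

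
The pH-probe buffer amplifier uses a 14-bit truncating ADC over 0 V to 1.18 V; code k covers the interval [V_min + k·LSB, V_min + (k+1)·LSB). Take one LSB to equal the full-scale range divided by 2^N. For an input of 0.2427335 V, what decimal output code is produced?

3370

Full-scale range = 1.18 V. LSB = 1.18 V / 2^14 ≈ 72.02 µV.
code = ⌊(V_in − V_min)/LSB⌋ = ⌊(V_in − V_min) × 2^14 / range⌋
     = ⌊(0.2427335 − (0)) × 16384 / 1.18⌋ = ⌊0.2427335 × 16384/1.18⌋
     = ⌊3370.293⌋ = 3370.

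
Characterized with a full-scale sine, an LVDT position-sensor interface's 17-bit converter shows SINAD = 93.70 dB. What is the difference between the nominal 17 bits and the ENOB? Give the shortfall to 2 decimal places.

ENOB = (SINAD − 1.76)/6.02 = (93.70 − 1.76)/6.02 = 15.2724 bits.
17 − 15.2724 = 1.73 bits below nominal.

1.73 bits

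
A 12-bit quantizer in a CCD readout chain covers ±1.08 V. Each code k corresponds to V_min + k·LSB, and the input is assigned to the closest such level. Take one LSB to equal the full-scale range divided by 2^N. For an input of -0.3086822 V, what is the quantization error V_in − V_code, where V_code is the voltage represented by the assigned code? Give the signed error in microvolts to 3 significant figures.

−186 µV

The full-scale span is 1.08 − (-1.08) = 2.16 V. LSB = 2.16 V / 2^12 ≈ 0.5273 mV.
Position in LSBs: (-0.3086822 − (-1.08)) × 4096/2.16 = 1462.6471; rounding gives k = 1463.
V_code = -1.08 + (1463/4096) × 2.16 = -0.3084960938 V.
V_in − V_code = -0.3086822 − (-0.3084960938) = −186 µV.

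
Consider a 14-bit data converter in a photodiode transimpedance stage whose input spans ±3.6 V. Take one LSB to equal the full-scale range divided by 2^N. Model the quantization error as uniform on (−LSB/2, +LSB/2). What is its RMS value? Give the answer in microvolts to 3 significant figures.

127 µV

Full-scale range = 3.6 V − (-3.6 V) = 7.2 V.
LSB = 7.2 V / 2^14 = 439.45 µV.
σ_q = LSB/√12 = 439.45 µV/3.4641 = 127 µV.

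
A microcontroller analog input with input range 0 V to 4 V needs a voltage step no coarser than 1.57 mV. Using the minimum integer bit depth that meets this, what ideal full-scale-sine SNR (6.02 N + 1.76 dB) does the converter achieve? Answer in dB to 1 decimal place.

V_FS = 4 V.
4 V / 1.57 mV = 2548. Since 2^11 = 2048 and 2^12 = 4096, N = 12.
6.02(12) + 1.76 = 74.00 dB.

74.0 dB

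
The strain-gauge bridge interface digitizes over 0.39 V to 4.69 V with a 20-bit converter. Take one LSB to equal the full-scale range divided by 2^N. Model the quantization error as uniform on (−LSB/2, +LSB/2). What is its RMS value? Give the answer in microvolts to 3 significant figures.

1.18 µV

Span: 4.69 V − (0.39 V) = 4.3 V.
LSB = 4.3 V ÷ 2^20 = 4.3/1048576 V = 4.1008 µV.
RMS of a uniform error over width LSB is LSB/√12 = 1.18 µV.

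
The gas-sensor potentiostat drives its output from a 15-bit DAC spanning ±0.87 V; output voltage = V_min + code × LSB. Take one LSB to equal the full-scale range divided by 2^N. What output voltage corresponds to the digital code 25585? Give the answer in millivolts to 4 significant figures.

488.6 mV

Full-scale range = 0.87 V − (-0.87 V) = 1.74 V. LSB = 1.74 V / 2^15.
V_out = V_min + code × LSB = -0.87 V + 25585 × 1.74 V / 32768
      = -0.87 + 1.35858 = 0.488578 V.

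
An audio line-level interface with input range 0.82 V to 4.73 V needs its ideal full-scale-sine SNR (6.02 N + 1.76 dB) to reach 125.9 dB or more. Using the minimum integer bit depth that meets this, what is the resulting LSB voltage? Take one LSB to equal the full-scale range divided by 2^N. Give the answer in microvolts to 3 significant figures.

Range = 4.73 − (0.82) = 3.91 V.
Required N = ⌈(125.9 − 1.76)/6.02⌉ = ⌈20.621⌉ = 21.
LSB = 3.91 V / 2^21 = 1.86 µV.

1.86 µV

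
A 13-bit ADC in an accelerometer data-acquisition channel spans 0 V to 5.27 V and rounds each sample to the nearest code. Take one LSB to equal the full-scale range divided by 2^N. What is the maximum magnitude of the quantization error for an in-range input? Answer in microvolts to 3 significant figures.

Full-scale range = 5.27 V.
Step size = 5.27/8192 V = 0.64331 mV.
Worst-case error for round-to-nearest is half an LSB: 322 µV.

322 µV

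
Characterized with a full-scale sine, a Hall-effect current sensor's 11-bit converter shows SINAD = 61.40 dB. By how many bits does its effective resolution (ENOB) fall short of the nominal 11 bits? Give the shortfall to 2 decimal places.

1.09 bits

ENOB = (SINAD − 1.76)/6.02 = (61.40 − 1.76)/6.02 = 9.9070 bits.
Shortfall = 11 − 9.9070 = 1.0930 bits.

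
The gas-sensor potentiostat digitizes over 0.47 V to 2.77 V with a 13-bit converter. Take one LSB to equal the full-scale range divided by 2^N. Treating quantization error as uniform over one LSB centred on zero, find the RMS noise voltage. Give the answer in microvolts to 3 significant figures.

81.0 µV

The full-scale span is 2.77 − (0.47) = 2.3 V.
One LSB is 2.3 V / 8192 = 280.76 µV.
For a uniform distribution on [−LSB/2, +LSB/2], V_rms = LSB/√12 = 280.76 µV/3.4641 = 81.0 µV.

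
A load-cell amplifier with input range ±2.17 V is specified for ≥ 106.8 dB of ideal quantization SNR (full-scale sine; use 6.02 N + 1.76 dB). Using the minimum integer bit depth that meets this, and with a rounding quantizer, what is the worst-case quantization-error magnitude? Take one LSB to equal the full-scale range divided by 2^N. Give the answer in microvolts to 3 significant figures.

Full-scale range = 2.17 V − (-2.17 V) = 4.34 V.
Required N = ⌈(106.8 − 1.76)/6.02⌉ = ⌈17.449⌉ = 18.
LSB = 4.34 V ÷ 2^18 = 4.34/262144 V = 16.556 µV.
Half an LSB is 8.28 µV.

8.28 µV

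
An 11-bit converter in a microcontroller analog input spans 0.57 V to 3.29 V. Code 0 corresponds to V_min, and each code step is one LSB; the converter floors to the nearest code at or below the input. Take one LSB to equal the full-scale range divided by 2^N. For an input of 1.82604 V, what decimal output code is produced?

Full-scale range = 3.29 V − (0.57 V) = 2.72 V. LSB = 2.72 V / 2^11 ≈ 1.328 mV.
(V_in − V_min) × 2^11/range = (1.82604 − (0.57)) × 2048/2.72 = 945.724.
Floor → code = 945.

945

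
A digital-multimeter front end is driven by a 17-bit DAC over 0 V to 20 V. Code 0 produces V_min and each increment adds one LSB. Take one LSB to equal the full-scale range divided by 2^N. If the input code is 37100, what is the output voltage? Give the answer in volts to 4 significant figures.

Range is 20 V. LSB = 20 V / 2^17.
V_out = 0 + 37100 × (20/131072) V
      = 0 + 5.66101 = 5.66101 V.

5.661 V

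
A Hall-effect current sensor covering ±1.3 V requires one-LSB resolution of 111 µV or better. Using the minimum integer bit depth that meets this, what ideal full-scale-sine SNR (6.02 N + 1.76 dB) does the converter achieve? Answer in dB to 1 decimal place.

The full-scale span is 1.3 − (-1.3) = 2.6 V.
Levels needed ≥ 2.6/111 µV = 23420. 2^15 = 32768 suffices, so N_min = 15.
Ideal SNR at N = 15: 6.02·15 + 1.76 = 92.1 dB.

92.1 dB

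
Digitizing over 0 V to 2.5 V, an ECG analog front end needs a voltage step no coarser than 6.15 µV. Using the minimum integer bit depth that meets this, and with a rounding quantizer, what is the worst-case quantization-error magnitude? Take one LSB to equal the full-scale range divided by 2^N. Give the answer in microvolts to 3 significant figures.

2.38 µV

Span = 2.5 V.
Required number of levels: 2.5/6.15 µV = 406500; smallest N with 2^N ≥ that is 19.
One LSB is 2.5 V / 524288 = 4.7684 µV.
Half an LSB is 2.38 µV.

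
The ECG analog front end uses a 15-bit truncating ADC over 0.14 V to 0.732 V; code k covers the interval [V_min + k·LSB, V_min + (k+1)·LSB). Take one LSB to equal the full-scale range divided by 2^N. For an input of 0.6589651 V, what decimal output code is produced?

The full-scale span is 0.732 − (0.14) = 0.592 V. LSB = 0.592 V / 2^15 ≈ 18.07 µV.
(V_in − V_min) × 2^15/range = (0.6589651 − (0.14)) × 32768/0.592 = 28725.420.
Floor → code = 28725.

28725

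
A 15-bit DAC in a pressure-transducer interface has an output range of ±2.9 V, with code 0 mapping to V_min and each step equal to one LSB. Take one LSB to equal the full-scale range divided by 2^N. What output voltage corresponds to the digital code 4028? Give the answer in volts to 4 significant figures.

Full-scale range = 2.9 V − (-2.9 V) = 5.8 V. LSB = 5.8 V / 2^15.
V_out = -2.9 + 4028 × (5.8/32768) V
      = -2.9 V + 0.712964 V = -2.18704 V.

-2.187 V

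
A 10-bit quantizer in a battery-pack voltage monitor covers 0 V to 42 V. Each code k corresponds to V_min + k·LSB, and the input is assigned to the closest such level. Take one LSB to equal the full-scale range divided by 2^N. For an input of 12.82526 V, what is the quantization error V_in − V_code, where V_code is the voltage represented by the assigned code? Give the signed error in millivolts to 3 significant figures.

−12.6 mV

Full-scale range = 42 V. LSB = 42 V / 2^10 ≈ 41.02 mV.
Position in LSBs: (12.82526 − (0)) × 1024/42 = 312.6921; rounding gives k = 313.
V_code = V_min + k × range/2^10 = 0 + 313 × 42/1024 = 12.83789063 V.
e = 12.82526 − (12.83789063) = −12.6 mV.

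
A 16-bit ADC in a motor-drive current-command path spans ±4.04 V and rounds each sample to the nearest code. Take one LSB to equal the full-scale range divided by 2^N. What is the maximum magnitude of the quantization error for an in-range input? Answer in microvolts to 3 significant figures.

61.6 µV

The full-scale span is 4.04 − (-4.04) = 8.08 V.
LSB = 8.08 V / 2^16 = 123.29 µV.
A rounding quantizer has |error| ≤ LSB/2 = 61.6 µV.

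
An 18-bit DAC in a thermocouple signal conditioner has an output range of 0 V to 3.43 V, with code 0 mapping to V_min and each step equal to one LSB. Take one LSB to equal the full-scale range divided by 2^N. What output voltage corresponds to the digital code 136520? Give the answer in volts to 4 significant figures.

1.786 V

V_FS = 3.43 V. LSB = 3.43 V / 2^18.
V_out = 0 + 136520 × (3.43/262144) V
      = 0 + 1.78628 = 1.78628 V.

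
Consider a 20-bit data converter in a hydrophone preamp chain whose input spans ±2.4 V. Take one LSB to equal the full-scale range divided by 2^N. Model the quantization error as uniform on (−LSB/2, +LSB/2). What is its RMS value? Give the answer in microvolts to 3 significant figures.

Full-scale range = 2.4 V − (-2.4 V) = 4.8 V.
LSB = 4.8 V ÷ 2^20 = 4.8/1048576 V = 4.5776 µV.
σ_q = LSB/√12 = 4.5776 µV/3.4641 = 1.32 µV.

1.32 µV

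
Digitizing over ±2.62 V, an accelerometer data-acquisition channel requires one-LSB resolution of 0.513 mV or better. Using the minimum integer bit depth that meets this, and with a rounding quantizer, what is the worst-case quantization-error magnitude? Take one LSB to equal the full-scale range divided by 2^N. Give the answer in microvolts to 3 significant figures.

160 µV

The full-scale span is 2.62 − (-2.62) = 5.24 V.
5.24 V / 0.513 mV = 10210. Since 2^13 = 8192 and 2^14 = 16384, N = 14.
LSB = 5.24 V / 2^14 = 319.82 µV.
Max error for round-to-nearest is LSB/2 = 160 µV.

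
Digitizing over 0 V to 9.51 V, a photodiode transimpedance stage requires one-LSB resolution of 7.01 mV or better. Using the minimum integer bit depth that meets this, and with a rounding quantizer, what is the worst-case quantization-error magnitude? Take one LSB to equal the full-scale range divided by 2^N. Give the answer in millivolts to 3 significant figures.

Full-scale range = 9.51 V.
Required number of levels: 9.51/7.01 mV = 1356.6; smallest N with 2^N ≥ that is 11.
LSB = 9.51 V / 2^11 = 4.6436 mV.
Max error for round-to-nearest is LSB/2 = 2.32 mV.

2.32 mV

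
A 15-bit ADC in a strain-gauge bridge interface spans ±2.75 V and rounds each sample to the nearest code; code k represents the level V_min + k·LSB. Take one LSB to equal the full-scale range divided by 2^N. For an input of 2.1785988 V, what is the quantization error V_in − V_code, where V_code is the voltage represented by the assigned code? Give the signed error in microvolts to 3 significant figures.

The full-scale span is 2.75 − (-2.75) = 5.5 V. LSB = 5.5 V / 2^15 ≈ 167.8 µV.
(V_in − V_min)/LSB = (2.1785988 − (-2.75)) × 32768/5.5 = 29363.6955 → nearest code k = 29364.
V_code = V_min + k × range/2^15 = -2.75 + 29364 × 5.5/32768 = 2.1786499023 V.
e = 2.1785988 − (2.1786499023) = −51.1 µV.

−51.1 µV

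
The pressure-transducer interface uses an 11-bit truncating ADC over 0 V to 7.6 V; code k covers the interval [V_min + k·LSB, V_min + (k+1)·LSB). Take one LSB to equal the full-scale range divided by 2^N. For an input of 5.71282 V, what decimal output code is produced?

1539

Span = 7.6 V. LSB = 7.6 V / 2^11 ≈ 3.711 mV.
(V_in − V_min) × 2^11/range = (5.71282 − (0)) × 2048/7.6 = 1539.455.
Floor → code = 1539.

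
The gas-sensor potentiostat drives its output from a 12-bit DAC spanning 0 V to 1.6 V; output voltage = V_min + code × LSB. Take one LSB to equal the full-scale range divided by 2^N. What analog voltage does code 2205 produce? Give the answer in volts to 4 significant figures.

0.8613 V

V_FS = 1.6 V. LSB = 1.6 V / 2^12.
Output = V_min + (2205/4096) × range = 0 + 0.538330 × 1.6 V
      = 0 V + 0.861328 V = 0.861328 V.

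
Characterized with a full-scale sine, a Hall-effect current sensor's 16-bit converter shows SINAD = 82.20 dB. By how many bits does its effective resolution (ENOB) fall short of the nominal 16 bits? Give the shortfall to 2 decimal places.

ENOB = (SINAD − 1.76)/6.02 = (82.20 − 1.76)/6.02 = 13.3621 bits.
Lost resolution: 16 − 13.3621 = 2.6379 bits.

2.64 bits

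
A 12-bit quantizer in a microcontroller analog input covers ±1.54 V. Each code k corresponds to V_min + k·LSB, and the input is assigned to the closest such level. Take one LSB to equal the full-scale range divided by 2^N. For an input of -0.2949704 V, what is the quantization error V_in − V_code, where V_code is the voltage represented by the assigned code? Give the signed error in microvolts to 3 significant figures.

−205 µV

Span: 1.54 V − (-1.54 V) = 3.08 V. LSB = 3.08 V / 2^12 ≈ 0.7520 mV.
Position in LSBs: (-0.2949704 − (-1.54)) × 4096/3.08 = 1655.7277; rounding gives k = 1656.
V_code = V_min + k × range/2^12 = -1.54 + 1656 × 3.08/4096 = -0.2947656250 V.
Error = V_in − V_code = -0.2949704 − (-0.2947656250) = −205 µV.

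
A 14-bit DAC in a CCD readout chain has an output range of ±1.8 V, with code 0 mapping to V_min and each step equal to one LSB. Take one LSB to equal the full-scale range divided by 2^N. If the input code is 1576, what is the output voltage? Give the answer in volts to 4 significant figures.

Full-scale range = 1.8 V − (-1.8 V) = 3.6 V. LSB = 3.6 V / 2^14.
Output = V_min + (1576/16384) × range = -1.8 + 0.0961914 × 3.6 V
      = -1.8 + 0.346289 = -1.45371 V.

-1.454 V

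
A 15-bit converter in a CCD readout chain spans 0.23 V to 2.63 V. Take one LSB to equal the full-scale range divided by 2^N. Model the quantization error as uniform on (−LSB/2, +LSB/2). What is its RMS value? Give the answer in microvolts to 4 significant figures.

Full-scale range = 2.63 V − (0.23 V) = 2.4 V.
One LSB is 2.4 V / 32768 = 73.2422 µV.
σ_q = LSB/√12 = 73.2422 µV/3.4641 = 21.14 µV.

21.14 µV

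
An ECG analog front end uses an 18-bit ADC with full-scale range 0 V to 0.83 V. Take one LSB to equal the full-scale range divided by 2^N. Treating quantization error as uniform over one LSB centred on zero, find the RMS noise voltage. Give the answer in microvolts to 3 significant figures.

Span = 0.83 V.
LSB = 0.83 V ÷ 2^18 = 0.83/262144 V = 3.1662 µV.
V_rms = LSB/√12 = 3.1662 µV / √12 = 0.914 µV.

0.914 µV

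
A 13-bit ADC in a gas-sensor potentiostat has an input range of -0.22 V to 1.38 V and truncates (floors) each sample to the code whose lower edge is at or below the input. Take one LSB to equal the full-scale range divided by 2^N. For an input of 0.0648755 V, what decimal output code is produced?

Range = 1.38 − (-0.22) = 1.6 V. LSB = 1.6 V / 2^13 ≈ 195.3 µV.
V_in − V_min = 0.0648755 − (-0.22) = 0.2848755 V.
Divide by LSB: 0.2848755 × 8192/1.6 = 1458.5626.
Truncating gives code 1458.

1458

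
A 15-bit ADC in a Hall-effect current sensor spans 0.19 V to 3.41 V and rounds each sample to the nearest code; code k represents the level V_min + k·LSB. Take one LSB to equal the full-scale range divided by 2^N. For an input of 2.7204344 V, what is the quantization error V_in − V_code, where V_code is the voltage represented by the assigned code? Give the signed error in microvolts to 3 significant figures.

−28.9 µV

Full-scale range = 3.41 V − (0.19 V) = 3.22 V. LSB = 3.22 V / 2^15 ≈ 98.27 µV.
(V_in − V_min)/LSB = (2.7204344 − (0.19)) × 32768/3.22 = 25750.7063 → nearest code k = 25751.
V_code = V_min + k × range/2^15 = 0.19 + 25751 × 3.22/32768 = 2.7204632568 V.
e = 2.7204344 − (2.7204632568) = −28.9 µV.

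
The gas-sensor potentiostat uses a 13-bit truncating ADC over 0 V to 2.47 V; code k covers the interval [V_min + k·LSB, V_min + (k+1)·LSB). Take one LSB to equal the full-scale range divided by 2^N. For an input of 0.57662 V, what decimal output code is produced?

Span = 2.47 V. LSB = 2.47 V / 2^13 ≈ 301.5 µV.
V_in − V_min = 0.57662 − (0) = 0.57662 V.
Divide by LSB: 0.57662 × 8192/2.47 = 1912.4174.
Truncating gives code 1912.

1912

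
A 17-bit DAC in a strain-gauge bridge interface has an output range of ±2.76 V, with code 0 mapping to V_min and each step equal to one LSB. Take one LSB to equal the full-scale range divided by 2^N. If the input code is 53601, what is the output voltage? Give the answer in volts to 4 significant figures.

-0.5026 V

Span: 2.76 V − (-2.76 V) = 5.52 V. LSB = 5.52 V / 2^17.
V_out = -2.76 + 53601 × (5.52/131072) V
      = -2.76 + 2.25737 = -0.502634 V.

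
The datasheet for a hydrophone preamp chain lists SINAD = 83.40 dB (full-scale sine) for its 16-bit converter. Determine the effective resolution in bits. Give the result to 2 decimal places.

(83.40 − 1.76) / 6.02 = 81.64/6.02 = 13.5615 effective bits.

13.56 bits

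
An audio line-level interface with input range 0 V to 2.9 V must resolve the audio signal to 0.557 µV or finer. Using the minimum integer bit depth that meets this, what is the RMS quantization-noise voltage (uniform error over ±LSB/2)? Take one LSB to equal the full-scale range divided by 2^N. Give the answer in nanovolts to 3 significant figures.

99.8 nV

Span = 2.9 V.
Need 2^N ≥ 2.9 V / 0.557 µV = 5.206e6 → N_min = 23.
LSB = 2.9 V / 2^23 = 345.71 nV.
V_rms = LSB/√12 = 99.8 nV.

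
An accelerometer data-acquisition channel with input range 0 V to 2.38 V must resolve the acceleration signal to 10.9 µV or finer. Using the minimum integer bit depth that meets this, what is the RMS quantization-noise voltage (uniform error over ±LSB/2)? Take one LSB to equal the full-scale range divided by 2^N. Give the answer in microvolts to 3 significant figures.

2.62 µV

Full-scale range = 2.38 V.
Need 2^N ≥ 2.38 V / 10.9 µV = 218300 → N_min = 18.
Step size = 2.38/262144 V = 9.0790 µV.
RMS noise = LSB/√12 = 2.62 µV.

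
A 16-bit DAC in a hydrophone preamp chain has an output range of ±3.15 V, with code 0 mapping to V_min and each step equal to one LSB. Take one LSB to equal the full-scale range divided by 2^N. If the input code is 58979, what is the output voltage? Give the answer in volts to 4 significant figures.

2.520 V

The full-scale span is 3.15 − (-3.15) = 6.3 V. LSB = 6.3 V / 2^16.
Output = V_min + (58979/65536) × range = -3.15 + 0.899948 × 6.3 V
      = -3.15 V + 5.66967 V = 2.51967 V.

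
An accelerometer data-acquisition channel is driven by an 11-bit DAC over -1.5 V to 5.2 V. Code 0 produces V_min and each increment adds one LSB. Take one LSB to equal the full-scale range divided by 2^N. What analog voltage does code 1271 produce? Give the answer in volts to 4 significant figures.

Span: 5.2 V − (-1.5 V) = 6.7 V. LSB = 6.7 V / 2^11.
V_out = -1.5 + 1271 × (6.7/2048) V
      = -1.5 + 4.15806 = 2.65806 V.

2.658 V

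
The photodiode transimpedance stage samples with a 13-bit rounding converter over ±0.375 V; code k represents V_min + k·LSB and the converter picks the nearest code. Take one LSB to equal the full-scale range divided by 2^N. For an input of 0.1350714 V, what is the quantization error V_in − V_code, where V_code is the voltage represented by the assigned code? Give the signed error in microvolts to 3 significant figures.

Range = 0.375 − (-0.375) = 0.75 V. LSB = 0.75 V / 2^13 ≈ 91.55 µV.
(V_in − V_min)/LSB = (0.1350714 − (-0.375)) × 8192/0.75 = 5571.3399 → nearest code k = 5571.
Reconstructed level: -0.375 + 5571 × 0.75/8192 V = 0.1350402832 V.
e = 0.1350714 − (0.1350402832) = +31.1 µV.

+31.1 µV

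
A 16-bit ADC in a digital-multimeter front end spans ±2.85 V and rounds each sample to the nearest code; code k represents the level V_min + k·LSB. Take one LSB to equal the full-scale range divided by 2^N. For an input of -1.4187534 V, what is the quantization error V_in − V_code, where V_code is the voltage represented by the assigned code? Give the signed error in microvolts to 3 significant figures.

Full-scale range = 2.85 V − (-2.85 V) = 5.7 V. LSB = 5.7 V / 2^16 ≈ 86.98 µV.
Position in LSBs: (-1.4187534 − (-2.85)) × 65536/5.7 = 16455.8206; rounding gives k = 16456.
V_code = -2.85 + (16456/65536) × 5.7 = -1.4187377930 V.
V_in − V_code = -1.4187534 − (-1.4187377930) = −15.6 µV.

−15.6 µV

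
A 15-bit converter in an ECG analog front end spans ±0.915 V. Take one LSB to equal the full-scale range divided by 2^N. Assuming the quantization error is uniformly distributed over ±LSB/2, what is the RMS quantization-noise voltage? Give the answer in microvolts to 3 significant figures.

Full-scale range = 0.915 V − (-0.915 V) = 1.83 V.
LSB = 1.83 V ÷ 2^15 = 1.83/32768 V = 55.847 µV.
RMS of a uniform error over width LSB is LSB/√12 = 16.1 µV.

16.1 µV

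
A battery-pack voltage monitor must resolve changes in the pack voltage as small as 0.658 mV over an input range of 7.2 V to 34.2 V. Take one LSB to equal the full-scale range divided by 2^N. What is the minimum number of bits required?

16 bits

Full-scale range = 34.2 V − (7.2 V) = 27 V.
Levels needed ≥ 27/0.658 mV = 41030. 2^16 = 65536 suffices, so N_min = 16.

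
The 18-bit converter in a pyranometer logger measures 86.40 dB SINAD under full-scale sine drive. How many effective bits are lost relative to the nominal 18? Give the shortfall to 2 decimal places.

Effective bits = (86.40 − 1.76)/6.02 = 14.0598.
18 − 14.0598 = 3.94 bits below nominal.

3.94 bits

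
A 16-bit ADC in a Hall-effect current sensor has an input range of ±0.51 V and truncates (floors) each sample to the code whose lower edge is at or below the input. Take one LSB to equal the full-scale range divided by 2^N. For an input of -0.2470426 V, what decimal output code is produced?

Full-scale range = 0.51 V − (-0.51 V) = 1.02 V. LSB = 1.02 V / 2^16 ≈ 15.56 µV.
V_in − V_min = -0.2470426 − (-0.51) = 0.2629574 V.
Divide by LSB: 0.2629574 × 65536/1.02 = 16895.2708.
Truncating gives code 16895.

16895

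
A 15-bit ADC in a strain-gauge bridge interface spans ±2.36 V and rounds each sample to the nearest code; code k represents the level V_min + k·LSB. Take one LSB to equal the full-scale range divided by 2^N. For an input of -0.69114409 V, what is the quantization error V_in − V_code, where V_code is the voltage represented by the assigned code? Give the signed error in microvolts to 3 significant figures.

−25.9 µV

The full-scale span is 2.36 − (-2.36) = 4.72 V. LSB = 4.72 V / 2^15 ≈ 144.0 µV.
(-0.69114409 − (-2.36)) / LSB = 1.66885591 × 32768/4.72 = 11585.8200. Nearest integer: k = 11586.
Reconstructed level: -2.36 + 11586 × 4.72/32768 V = -0.69111816406 V.
V_in − V_code = -0.69114409 − (-0.69111816406) = −25.9 µV.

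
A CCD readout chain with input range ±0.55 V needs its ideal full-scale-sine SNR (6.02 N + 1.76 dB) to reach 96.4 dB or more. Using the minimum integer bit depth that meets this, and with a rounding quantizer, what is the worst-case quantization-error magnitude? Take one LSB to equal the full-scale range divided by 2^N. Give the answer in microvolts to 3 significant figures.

The full-scale span is 0.55 − (-0.55) = 1.1 V.
6.02 N + 1.76 ≥ 96.4 gives N ≥ 15.721, so the minimum integer is 16.
LSB = 1.1 V / 2^16 = 16.785 µV.
|e|_max = LSB/2 = 8.39 µV.

8.39 µV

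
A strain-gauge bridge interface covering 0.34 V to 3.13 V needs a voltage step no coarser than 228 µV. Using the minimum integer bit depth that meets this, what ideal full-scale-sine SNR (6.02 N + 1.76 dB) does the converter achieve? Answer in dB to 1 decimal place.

86.0 dB

Range = 3.13 − (0.34) = 2.79 V.
Levels needed ≥ 2.79/228 µV = 12240. 2^14 = 16384 suffices, so N_min = 14.
SNR = 6.02 × 14 + 1.76 = 86.04 dB.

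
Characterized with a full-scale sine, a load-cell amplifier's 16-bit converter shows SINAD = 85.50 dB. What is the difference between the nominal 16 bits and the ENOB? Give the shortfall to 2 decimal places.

ENOB = (SINAD − 1.76)/6.02 = (85.50 − 1.76)/6.02 = 13.9103 bits.
Shortfall = 16 − 13.9103 = 2.0897 bits.

2.09 bits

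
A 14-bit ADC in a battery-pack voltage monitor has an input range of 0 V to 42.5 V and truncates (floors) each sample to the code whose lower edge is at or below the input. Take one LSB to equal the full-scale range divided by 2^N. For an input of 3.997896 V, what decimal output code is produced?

Full-scale range = 42.5 V. LSB = 42.5 V / 2^14 ≈ 2.594 mV.
code = ⌊(V_in − V_min)/LSB⌋ = ⌊(V_in − V_min) × 2^14 / range⌋
     = ⌊(3.997896 − (0)) × 16384 / 42.5⌋ = ⌊3.997896 × 16384/42.5⌋
     = ⌊1541.212⌋ = 1541.

1541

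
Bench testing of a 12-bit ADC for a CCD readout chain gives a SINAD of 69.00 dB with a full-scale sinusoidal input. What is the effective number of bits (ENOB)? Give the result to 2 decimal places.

11.17 bits

(69.00 − 1.76) / 6.02 = 67.24/6.02 = 11.1694 effective bits.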